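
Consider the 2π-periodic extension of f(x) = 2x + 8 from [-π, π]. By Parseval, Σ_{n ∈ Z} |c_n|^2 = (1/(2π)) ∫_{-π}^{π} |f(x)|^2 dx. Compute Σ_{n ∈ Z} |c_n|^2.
Σ |c_n|^2 = 4π^2/3 + 64

Expand and integrate term by term over [-π, π]:
  ∫ (2x)^2 dx = 4·(2π^3/3); ∫ 2·2·(8)·x dx = 0 (odd integrand); ∫ 8^2 dx = 64·2π.
So (1/(2π)) ∫_{-π}^{π} (2x + 8)^2 dx = 4π^2/3 + 64 = 4π^2/3 + 64.
Parseval ⇒ Σ |c_n|^2 = 4π^2/3 + 64.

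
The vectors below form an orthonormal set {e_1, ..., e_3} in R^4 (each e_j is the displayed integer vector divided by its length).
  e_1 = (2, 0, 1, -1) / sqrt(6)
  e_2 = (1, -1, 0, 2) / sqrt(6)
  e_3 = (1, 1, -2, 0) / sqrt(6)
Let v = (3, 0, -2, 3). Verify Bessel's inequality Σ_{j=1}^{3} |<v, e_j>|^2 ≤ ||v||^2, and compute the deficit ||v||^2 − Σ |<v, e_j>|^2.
Σ |<v, e_j>|^2 = 131/6; ||v||^2 = 22; deficit = 1/6

Write each e_j = u_j / sqrt(<u_j, u_j>) where u_j is the displayed integer vector. Then <v, e_j> = <v, u_j> / sqrt(<u_j, u_j>), so |<v, e_j>|^2 = <v, u_j>^2 / <u_j, u_j>.
Coefficients: <v, e_1> = 1/sqrt(6), <v, e_2> = 9/sqrt(6), <v, e_3> = 7/sqrt(6).
Square and sum: Σ |<v, e_j>|^2 = 131/6.
Compute ||v||^2 = v·v = 22.
Deficit = 22 − 131/6 = 1/6 ≥ 0, confirming Bessel's inequality. (The deficit equals ||v − Σ <v,e_j> e_j||^2, the squared distance from v to span{e_j}.)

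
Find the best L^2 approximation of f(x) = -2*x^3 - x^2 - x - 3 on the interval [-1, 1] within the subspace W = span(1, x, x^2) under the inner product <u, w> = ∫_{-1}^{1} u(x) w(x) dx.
g(x) = -x^2 - 11*x/5 - 3

The best approximation g ∈ W is the orthogonal projection of f onto W. Writing g = a_0 + a_1 x + a_2 x^2, the coefficients solve the normal equations G · a = b where
  G_{ij} = <φ_i, φ_j> and b_i = <f, φ_i>, with φ_0 = 1, φ_1 = x, φ_2 = x^2.
G =
  [2, 0, 2/3]
  [0, 2/3, 0]
  [2/3, 0, 2/5],
b = (-20/3, -22/15, -12/5).
Solving gives a_0 = -3, a_1 = -11/5, a_2 = -1, so
  g(x) = -x^2 - 11*x/5 - 3.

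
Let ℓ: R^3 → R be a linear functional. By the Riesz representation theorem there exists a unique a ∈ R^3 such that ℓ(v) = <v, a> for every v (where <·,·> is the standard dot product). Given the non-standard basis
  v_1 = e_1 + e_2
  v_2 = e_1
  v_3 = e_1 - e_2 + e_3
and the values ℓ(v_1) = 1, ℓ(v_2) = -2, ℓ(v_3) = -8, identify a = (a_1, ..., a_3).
a = (-2, 3, -3)

Write a = (a_1, ..., a_3) in the standard basis. For each basis vector v_i, ℓ(v_i) = <v_i, a> is a linear equation in the a_j's. Collect the n equations into a matrix system V a = ℓ, where row i of V is v_i (expressed in the standard basis). Since V is invertible (lower-triangular with 1s on the diagonal, up to permutation), solve by back-substitution:
  V =
[[1, 1, 0],
 [1, 0, 0],
 [1, -1, 1]]
  V a = (1, -2, -8)
Solving gives a = (-2, 3, -3).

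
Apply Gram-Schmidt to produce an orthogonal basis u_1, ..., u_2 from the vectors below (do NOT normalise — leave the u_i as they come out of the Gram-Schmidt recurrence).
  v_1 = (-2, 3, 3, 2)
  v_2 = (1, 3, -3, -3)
Orthogonal basis:
  u_1 = (-2, 3, 3, 2)
  u_2 = (5/13, 51/13, -27/13, -31/13)

Apply the Gram-Schmidt recurrence
  u_1 = v_1
  u_i = v_i − Σ_{j<i} ((v_i · u_j) / (u_j · u_j)) · u_j.

Step by step this gives:
  u_1 = (-2, 3, 3, 2)
  u_2 = (5/13, 51/13, -27/13, -31/13)

Orthogonality check:
  u_2 · u_1 = 0 (should be 0)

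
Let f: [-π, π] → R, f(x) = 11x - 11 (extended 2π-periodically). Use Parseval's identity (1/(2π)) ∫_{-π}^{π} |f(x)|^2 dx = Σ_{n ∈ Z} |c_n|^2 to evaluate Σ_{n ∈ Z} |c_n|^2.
Σ |c_n|^2 = 121π^2/3 + 121

Expand and integrate term by term over [-π, π]:
  ∫ (11x)^2 dx = 121·(2π^3/3); ∫ 2·11·(-11)·x dx = 0 (odd integrand); ∫ (-11)^2 dx = 121·2π.
So (1/(2π)) ∫_{-π}^{π} (11x - 11)^2 dx = 121π^2/3 + 121 = 121π^2/3 + 121.
Parseval ⇒ Σ |c_n|^2 = 121π^2/3 + 121.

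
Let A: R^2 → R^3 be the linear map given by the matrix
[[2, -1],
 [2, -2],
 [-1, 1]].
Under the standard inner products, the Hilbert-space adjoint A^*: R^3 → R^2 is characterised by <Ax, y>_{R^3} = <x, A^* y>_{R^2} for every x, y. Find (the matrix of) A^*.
A^* = A^T =
[[2, 2, -1],
 [-1, -2, 1]]

For real matrices with standard dot products, the defining identity <Ax, y> = <x, A^* y> gives (Ax)^T y = x^T (A^*) y, i.e. x^T A^T y = x^T (A^*) y. Since this holds for all x, y, we must have A^* = A^T. Therefore
A^* =
[[2, 2, -1],
 [-1, -2, 1]].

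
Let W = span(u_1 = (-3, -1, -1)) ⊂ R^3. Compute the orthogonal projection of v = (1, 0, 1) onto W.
proj_W(v) = (12/11, 4/11, 4/11)

Set up U = [u_1 | ... | u_1] ∈ R^(3×1). The projector onto W = col(U) is P = U (U^T U)^(-1) U^T.
Compute U^T U =
  [11],
and U^T v = (-4).
Solve U^T U · c = U^T v for the coefficients: c = (-4/11). The projection is proj_W(v) = U c.
Check: (v - proj_W(v)) · u_1 = 0  (should be 0).
Result: proj_W(v) = (12/11, 4/11, 4/11).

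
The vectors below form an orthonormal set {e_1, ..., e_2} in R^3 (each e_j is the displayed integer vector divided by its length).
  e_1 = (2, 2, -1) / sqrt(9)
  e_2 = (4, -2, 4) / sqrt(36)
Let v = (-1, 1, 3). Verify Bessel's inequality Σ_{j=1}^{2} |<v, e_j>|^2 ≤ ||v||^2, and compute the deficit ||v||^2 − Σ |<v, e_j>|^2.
Σ |<v, e_j>|^2 = 2; ||v||^2 = 11; deficit = 9

Write each e_j = u_j / sqrt(<u_j, u_j>) where u_j is the displayed integer vector. Then <v, e_j> = <v, u_j> / sqrt(<u_j, u_j>), so |<v, e_j>|^2 = <v, u_j>^2 / <u_j, u_j>.
Coefficients: <v, e_1> = -3/sqrt(9), <v, e_2> = 6/sqrt(36).
Square and sum: Σ |<v, e_j>|^2 = 2.
Compute ||v||^2 = v·v = 11.
Deficit = 11 − 2 = 9 ≥ 0, confirming Bessel's inequality. (The deficit equals ||v − Σ <v,e_j> e_j||^2, the squared distance from v to span{e_j}.)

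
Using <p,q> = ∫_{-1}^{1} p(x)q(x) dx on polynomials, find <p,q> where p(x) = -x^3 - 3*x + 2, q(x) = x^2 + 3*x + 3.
<p,q> = 92/15

Expand the product: p(x)·q(x) = -x^5 - 3*x^4 - 6*x^3 - 7*x^2 - 3*x + 6.
∫_{-1}^{1} of each monomial x^k gives [2/(k+1) if k even, 0 if k odd]. Integrating term-by-term (or equivalently evaluating the antiderivative F(x) = -x^6/6 - 3*x^5/5 - 3*x^4/2 - 7*x^3/3 - 3*x^2/2 + 6*x at the endpoints):
  F(1) − F(−1) = -1/10 − (-187/30) = 92/15.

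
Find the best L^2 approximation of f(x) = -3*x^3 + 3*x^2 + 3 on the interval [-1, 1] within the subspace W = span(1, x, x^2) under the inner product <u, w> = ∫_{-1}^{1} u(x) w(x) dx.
g(x) = 3*x^2 - 9*x/5 + 3

The best approximation g ∈ W is the orthogonal projection of f onto W. Writing g = a_0 + a_1 x + a_2 x^2, the coefficients solve the normal equations G · a = b where
  G_{ij} = <φ_i, φ_j> and b_i = <f, φ_i>, with φ_0 = 1, φ_1 = x, φ_2 = x^2.
G =
  [2, 0, 2/3]
  [0, 2/3, 0]
  [2/3, 0, 2/5],
b = (8, -6/5, 16/5).
Solving gives a_0 = 3, a_1 = -9/5, a_2 = 3, so
  g(x) = 3*x^2 - 9*x/5 + 3.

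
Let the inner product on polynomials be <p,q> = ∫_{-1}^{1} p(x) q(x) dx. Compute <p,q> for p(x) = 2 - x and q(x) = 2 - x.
<p,q> = 26/3

Expand the product: p(x)·q(x) = x^2 - 4*x + 4.
∫_{-1}^{1} of each monomial x^k gives [2/(k+1) if k even, 0 if k odd]. Integrating term-by-term (or equivalently evaluating the antiderivative F(x) = x^3/3 - 2*x^2 + 4*x at the endpoints):
  F(1) − F(−1) = 7/3 − (-19/3) = 26/3.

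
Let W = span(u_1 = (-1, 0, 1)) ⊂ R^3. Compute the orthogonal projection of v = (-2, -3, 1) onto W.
proj_W(v) = (-3/2, 0, 3/2)

Set up U = [u_1 | ... | u_1] ∈ R^(3×1). The projector onto W = col(U) is P = U (U^T U)^(-1) U^T.
Compute U^T U =
  [2],
and U^T v = (3).
Solve U^T U · c = U^T v for the coefficients: c = (3/2). The projection is proj_W(v) = U c.
Check: (v - proj_W(v)) · u_1 = 0  (should be 0).
Result: proj_W(v) = (-3/2, 0, 3/2).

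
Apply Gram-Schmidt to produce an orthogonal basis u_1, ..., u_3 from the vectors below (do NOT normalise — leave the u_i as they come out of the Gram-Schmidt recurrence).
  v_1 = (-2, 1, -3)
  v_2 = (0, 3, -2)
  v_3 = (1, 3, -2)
Orthogonal basis:
  u_1 = (-2, 1, -3)
  u_2 = (9/7, 33/14, -1/14)
  u_3 = (49/101, -28/101, -42/101)

Apply the Gram-Schmidt recurrence
  u_1 = v_1
  u_i = v_i − Σ_{j<i} ((v_i · u_j) / (u_j · u_j)) · u_j.

Step by step this gives:
  u_1 = (-2, 1, -3)
  u_2 = (9/7, 33/14, -1/14)
  u_3 = (49/101, -28/101, -42/101)

Orthogonality check:
  u_2 · u_1 = 0 (should be 0)
  u_3 · u_1 = 0 (should be 0)
  u_3 · u_2 = 0 (should be 0)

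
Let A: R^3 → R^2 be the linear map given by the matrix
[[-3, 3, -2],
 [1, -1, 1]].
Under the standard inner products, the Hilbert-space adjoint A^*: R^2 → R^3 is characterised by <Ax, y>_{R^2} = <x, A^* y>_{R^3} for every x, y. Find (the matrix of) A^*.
A^* = A^T =
[[-3, 1],
 [3, -1],
 [-2, 1]]

For real matrices with standard dot products, the defining identity <Ax, y> = <x, A^* y> gives (Ax)^T y = x^T (A^*) y, i.e. x^T A^T y = x^T (A^*) y. Since this holds for all x, y, we must have A^* = A^T. Therefore
A^* =
[[-3, 1],
 [3, -1],
 [-2, 1]].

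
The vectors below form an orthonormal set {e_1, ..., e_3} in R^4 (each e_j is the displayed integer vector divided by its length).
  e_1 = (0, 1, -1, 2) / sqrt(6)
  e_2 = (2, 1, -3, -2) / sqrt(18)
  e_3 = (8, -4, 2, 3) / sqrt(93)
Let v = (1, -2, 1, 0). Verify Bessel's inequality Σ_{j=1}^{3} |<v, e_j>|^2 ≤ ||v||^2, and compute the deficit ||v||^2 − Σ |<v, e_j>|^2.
Σ |<v, e_j>|^2 = 170/31; ||v||^2 = 6; deficit = 16/31

Write each e_j = u_j / sqrt(<u_j, u_j>) where u_j is the displayed integer vector. Then <v, e_j> = <v, u_j> / sqrt(<u_j, u_j>), so |<v, e_j>|^2 = <v, u_j>^2 / <u_j, u_j>.
Coefficients: <v, e_1> = -3/sqrt(6), <v, e_2> = -3/sqrt(18), <v, e_3> = 18/sqrt(93).
Square and sum: Σ |<v, e_j>|^2 = 170/31.
Compute ||v||^2 = v·v = 6.
Deficit = 6 − 170/31 = 16/31 ≥ 0, confirming Bessel's inequality. (The deficit equals ||v − Σ <v,e_j> e_j||^2, the squared distance from v to span{e_j}.)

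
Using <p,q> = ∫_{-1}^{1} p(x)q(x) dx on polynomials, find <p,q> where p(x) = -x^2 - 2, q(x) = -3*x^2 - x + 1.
<p,q> = 8/15

Expand the product: p(x)·q(x) = 3*x^4 + x^3 + 5*x^2 + 2*x - 2.
∫_{-1}^{1} of each monomial x^k gives [2/(k+1) if k even, 0 if k odd]. Integrating term-by-term (or equivalently evaluating the antiderivative F(x) = 3*x^5/5 + x^4/4 + 5*x^3/3 + x^2 - 2*x at the endpoints):
  F(1) − F(−1) = 91/60 − (59/60) = 8/15.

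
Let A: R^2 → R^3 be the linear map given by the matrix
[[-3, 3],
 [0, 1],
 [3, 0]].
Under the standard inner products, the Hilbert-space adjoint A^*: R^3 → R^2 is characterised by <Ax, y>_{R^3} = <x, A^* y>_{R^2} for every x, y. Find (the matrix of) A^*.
A^* = A^T =
[[-3, 0, 3],
 [3, 1, 0]]

For real matrices with standard dot products, the defining identity <Ax, y> = <x, A^* y> gives (Ax)^T y = x^T (A^*) y, i.e. x^T A^T y = x^T (A^*) y. Since this holds for all x, y, we must have A^* = A^T. Therefore
A^* =
[[-3, 0, 3],
 [3, 1, 0]].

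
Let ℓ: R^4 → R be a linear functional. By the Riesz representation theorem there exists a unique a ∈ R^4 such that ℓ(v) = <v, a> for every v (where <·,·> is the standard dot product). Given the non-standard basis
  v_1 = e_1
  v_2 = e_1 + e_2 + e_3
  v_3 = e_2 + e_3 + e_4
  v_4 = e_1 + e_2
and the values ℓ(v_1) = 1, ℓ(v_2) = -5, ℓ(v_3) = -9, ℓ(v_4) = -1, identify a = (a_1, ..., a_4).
a = (1, -2, -4, -3)

Write a = (a_1, ..., a_4) in the standard basis. For each basis vector v_i, ℓ(v_i) = <v_i, a> is a linear equation in the a_j's. Collect the n equations into a matrix system V a = ℓ, where row i of V is v_i (expressed in the standard basis). Since V is invertible (lower-triangular with 1s on the diagonal, up to permutation), solve by back-substitution:
  V =
[[1, 0, 0, 0],
 [1, 1, 1, 0],
 [0, 1, 1, 1],
 [1, 1, 0, 0]]
  V a = (1, -5, -9, -1)
Solving gives a = (1, -2, -4, -3).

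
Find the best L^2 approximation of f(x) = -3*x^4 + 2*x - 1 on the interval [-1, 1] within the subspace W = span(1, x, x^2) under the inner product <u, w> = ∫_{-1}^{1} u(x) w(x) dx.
g(x) = -18*x^2/7 + 2*x - 26/35

The best approximation g ∈ W is the orthogonal projection of f onto W. Writing g = a_0 + a_1 x + a_2 x^2, the coefficients solve the normal equations G · a = b where
  G_{ij} = <φ_i, φ_j> and b_i = <f, φ_i>, with φ_0 = 1, φ_1 = x, φ_2 = x^2.
G =
  [2, 0, 2/3]
  [0, 2/3, 0]
  [2/3, 0, 2/5],
b = (-16/5, 4/3, -32/21).
Solving gives a_0 = -26/35, a_1 = 2, a_2 = -18/7, so
  g(x) = -18*x^2/7 + 2*x - 26/35.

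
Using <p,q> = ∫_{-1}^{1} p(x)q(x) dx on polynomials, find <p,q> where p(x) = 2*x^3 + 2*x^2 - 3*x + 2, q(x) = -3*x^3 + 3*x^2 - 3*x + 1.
<p,q> = 1808/105

Expand the product: p(x)·q(x) = -6*x^6 + 9*x^4 - 19*x^3 + 17*x^2 - 9*x + 2.
∫_{-1}^{1} of each monomial x^k gives [2/(k+1) if k even, 0 if k odd]. Integrating term-by-term (or equivalently evaluating the antiderivative F(x) = -6*x^7/7 + 9*x^5/5 - 19*x^4/4 + 17*x^3/3 - 9*x^2/2 + 2*x at the endpoints):
  F(1) − F(−1) = -269/420 − (-7501/420) = 1808/105.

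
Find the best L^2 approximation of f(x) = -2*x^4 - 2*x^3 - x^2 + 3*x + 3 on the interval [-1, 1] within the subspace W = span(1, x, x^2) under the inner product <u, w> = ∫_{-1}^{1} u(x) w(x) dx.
g(x) = -19*x^2/7 + 9*x/5 + 111/35

The best approximation g ∈ W is the orthogonal projection of f onto W. Writing g = a_0 + a_1 x + a_2 x^2, the coefficients solve the normal equations G · a = b where
  G_{ij} = <φ_i, φ_j> and b_i = <f, φ_i>, with φ_0 = 1, φ_1 = x, φ_2 = x^2.
G =
  [2, 0, 2/3]
  [0, 2/3, 0]
  [2/3, 0, 2/5],
b = (68/15, 6/5, 36/35).
Solving gives a_0 = 111/35, a_1 = 9/5, a_2 = -19/7, so
  g(x) = -19*x^2/7 + 9*x/5 + 111/35.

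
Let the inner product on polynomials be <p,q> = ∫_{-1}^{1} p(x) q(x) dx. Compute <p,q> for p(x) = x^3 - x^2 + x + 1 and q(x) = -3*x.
<p,q> = -16/5

Expand the product: p(x)·q(x) = -3*x^4 + 3*x^3 - 3*x^2 - 3*x.
∫_{-1}^{1} of each monomial x^k gives [2/(k+1) if k even, 0 if k odd]. Integrating term-by-term (or equivalently evaluating the antiderivative F(x) = -3*x^5/5 + 3*x^4/4 - x^3 - 3*x^2/2 at the endpoints):
  F(1) − F(−1) = -47/20 − (17/20) = -16/5.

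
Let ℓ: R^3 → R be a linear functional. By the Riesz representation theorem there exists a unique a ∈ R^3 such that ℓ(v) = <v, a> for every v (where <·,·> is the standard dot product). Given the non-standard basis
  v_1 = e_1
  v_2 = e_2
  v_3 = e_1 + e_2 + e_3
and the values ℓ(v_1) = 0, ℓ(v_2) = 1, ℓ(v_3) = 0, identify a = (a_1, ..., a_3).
a = (0, 1, -1)

Write a = (a_1, ..., a_3) in the standard basis. For each basis vector v_i, ℓ(v_i) = <v_i, a> is a linear equation in the a_j's. Collect the n equations into a matrix system V a = ℓ, where row i of V is v_i (expressed in the standard basis). Since V is invertible (lower-triangular with 1s on the diagonal, up to permutation), solve by back-substitution:
  V =
[[1, 0, 0],
 [0, 1, 0],
 [1, 1, 1]]
  V a = (0, 1, 0)
Solving gives a = (0, 1, -1).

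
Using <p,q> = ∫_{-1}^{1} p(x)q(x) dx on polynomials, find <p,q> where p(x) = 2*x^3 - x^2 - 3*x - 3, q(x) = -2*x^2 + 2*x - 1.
<p,q> = 136/15

Expand the product: p(x)·q(x) = -4*x^5 + 6*x^4 + 2*x^3 + x^2 - 3*x + 3.
∫_{-1}^{1} of each monomial x^k gives [2/(k+1) if k even, 0 if k odd]. Integrating term-by-term (or equivalently evaluating the antiderivative F(x) = -2*x^6/3 + 6*x^5/5 + x^4/2 + x^3/3 - 3*x^2/2 + 3*x at the endpoints):
  F(1) − F(−1) = 43/15 − (-31/5) = 136/15.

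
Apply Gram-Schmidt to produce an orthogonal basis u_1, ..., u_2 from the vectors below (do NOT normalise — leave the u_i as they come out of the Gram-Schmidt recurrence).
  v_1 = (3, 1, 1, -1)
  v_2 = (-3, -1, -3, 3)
Orthogonal basis:
  u_1 = (3, 1, 1, -1)
  u_2 = (1, 1/3, -5/3, 5/3)

Apply the Gram-Schmidt recurrence
  u_1 = v_1
  u_i = v_i − Σ_{j<i} ((v_i · u_j) / (u_j · u_j)) · u_j.

Step by step this gives:
  u_1 = (3, 1, 1, -1)
  u_2 = (1, 1/3, -5/3, 5/3)

Orthogonality check:
  u_2 · u_1 = 0 (should be 0)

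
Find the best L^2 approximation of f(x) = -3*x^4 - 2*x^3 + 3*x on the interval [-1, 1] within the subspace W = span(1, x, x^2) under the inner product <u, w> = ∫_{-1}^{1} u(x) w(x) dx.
g(x) = -18*x^2/7 + 9*x/5 + 9/35

The best approximation g ∈ W is the orthogonal projection of f onto W. Writing g = a_0 + a_1 x + a_2 x^2, the coefficients solve the normal equations G · a = b where
  G_{ij} = <φ_i, φ_j> and b_i = <f, φ_i>, with φ_0 = 1, φ_1 = x, φ_2 = x^2.
G =
  [2, 0, 2/3]
  [0, 2/3, 0]
  [2/3, 0, 2/5],
b = (-6/5, 6/5, -6/7).
Solving gives a_0 = 9/35, a_1 = 9/5, a_2 = -18/7, so
  g(x) = -18*x^2/7 + 9*x/5 + 9/35.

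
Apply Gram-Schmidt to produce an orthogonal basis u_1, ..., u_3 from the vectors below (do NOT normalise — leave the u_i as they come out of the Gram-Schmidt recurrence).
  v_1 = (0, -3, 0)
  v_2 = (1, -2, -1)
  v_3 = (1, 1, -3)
Orthogonal basis:
  u_1 = (0, -3, 0)
  u_2 = (1, 0, -1)
  u_3 = (-1, 0, -1)

Apply the Gram-Schmidt recurrence
  u_1 = v_1
  u_i = v_i − Σ_{j<i} ((v_i · u_j) / (u_j · u_j)) · u_j.

Step by step this gives:
  u_1 = (0, -3, 0)
  u_2 = (1, 0, -1)
  u_3 = (-1, 0, -1)

Orthogonality check:
  u_2 · u_1 = 0 (should be 0)
  u_3 · u_1 = 0 (should be 0)
  u_3 · u_2 = 0 (should be 0)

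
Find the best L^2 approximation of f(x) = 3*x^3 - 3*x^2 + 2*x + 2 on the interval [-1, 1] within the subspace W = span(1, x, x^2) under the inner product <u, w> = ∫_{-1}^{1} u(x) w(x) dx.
g(x) = -3*x^2 + 19*x/5 + 2

The best approximation g ∈ W is the orthogonal projection of f onto W. Writing g = a_0 + a_1 x + a_2 x^2, the coefficients solve the normal equations G · a = b where
  G_{ij} = <φ_i, φ_j> and b_i = <f, φ_i>, with φ_0 = 1, φ_1 = x, φ_2 = x^2.
G =
  [2, 0, 2/3]
  [0, 2/3, 0]
  [2/3, 0, 2/5],
b = (2, 38/15, 2/15).
Solving gives a_0 = 2, a_1 = 19/5, a_2 = -3, so
  g(x) = -3*x^2 + 19*x/5 + 2.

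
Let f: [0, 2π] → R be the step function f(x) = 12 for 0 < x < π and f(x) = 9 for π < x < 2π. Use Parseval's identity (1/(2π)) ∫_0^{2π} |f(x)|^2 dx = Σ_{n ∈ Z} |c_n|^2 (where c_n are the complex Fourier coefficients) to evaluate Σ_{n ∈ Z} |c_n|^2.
Σ |c_n|^2 = 225/2

Parseval equates the L^2 energy of f (normalised by 1/(2π)) with the ℓ^2 sum of its Fourier coefficients: (1/(2π)) ∫_0^{2π} |f|^2 = Σ |c_n|^2.
Compute the left side: (1/(2π)) [∫_0^π 12^2 dx + ∫_π^{2π} 9^2 dx] = (1/(2π)) · (144π + 81π) = (144 + 81)/2 = 225/2.
So Σ_{n ∈ Z} |c_n|^2 = 225/2.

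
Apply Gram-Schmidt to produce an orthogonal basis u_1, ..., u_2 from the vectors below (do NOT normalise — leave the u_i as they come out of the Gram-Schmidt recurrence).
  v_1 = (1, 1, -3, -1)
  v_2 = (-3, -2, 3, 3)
Orthogonal basis:
  u_1 = (1, 1, -3, -1)
  u_2 = (-19/12, -7/12, -5/4, 19/12)

Apply the Gram-Schmidt recurrence
  u_1 = v_1
  u_i = v_i − Σ_{j<i} ((v_i · u_j) / (u_j · u_j)) · u_j.

Step by step this gives:
  u_1 = (1, 1, -3, -1)
  u_2 = (-19/12, -7/12, -5/4, 19/12)

Orthogonality check:
  u_2 · u_1 = 0 (should be 0)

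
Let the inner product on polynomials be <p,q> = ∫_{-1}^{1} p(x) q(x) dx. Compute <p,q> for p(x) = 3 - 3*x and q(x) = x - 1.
<p,q> = -8

Expand the product: p(x)·q(x) = -3*x^2 + 6*x - 3.
∫_{-1}^{1} of each monomial x^k gives [2/(k+1) if k even, 0 if k odd]. Integrating term-by-term (or equivalently evaluating the antiderivative F(x) = -x^3 + 3*x^2 - 3*x at the endpoints):
  F(1) − F(−1) = -1 − (7) = -8.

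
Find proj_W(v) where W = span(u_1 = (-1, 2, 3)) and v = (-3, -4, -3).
proj_W(v) = (1, -2, -3)

Set up U = [u_1 | ... | u_1] ∈ R^(3×1). The projector onto W = col(U) is P = U (U^T U)^(-1) U^T.
Compute U^T U =
  [14],
and U^T v = (-14).
Solve U^T U · c = U^T v for the coefficients: c = (-1). The projection is proj_W(v) = U c.
Check: (v - proj_W(v)) · u_1 = 0  (should be 0).
Result: proj_W(v) = (1, -2, -3).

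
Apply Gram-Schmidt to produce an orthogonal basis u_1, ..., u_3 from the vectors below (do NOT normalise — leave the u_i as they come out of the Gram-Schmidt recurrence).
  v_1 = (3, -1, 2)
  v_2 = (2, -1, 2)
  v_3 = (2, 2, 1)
Orthogonal basis:
  u_1 = (3, -1, 2)
  u_2 = (-5/14, -3/14, 3/7)
  u_3 = (0, 2, 1)

Apply the Gram-Schmidt recurrence
  u_1 = v_1
  u_i = v_i − Σ_{j<i} ((v_i · u_j) / (u_j · u_j)) · u_j.

Step by step this gives:
  u_1 = (3, -1, 2)
  u_2 = (-5/14, -3/14, 3/7)
  u_3 = (0, 2, 1)

Orthogonality check:
  u_2 · u_1 = 0 (should be 0)
  u_3 · u_1 = 0 (should be 0)
  u_3 · u_2 = 0 (should be 0)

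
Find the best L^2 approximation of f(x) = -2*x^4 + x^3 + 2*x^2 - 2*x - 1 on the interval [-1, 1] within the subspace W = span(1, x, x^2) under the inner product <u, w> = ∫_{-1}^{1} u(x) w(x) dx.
g(x) = 2*x^2/7 - 7*x/5 - 29/35

The best approximation g ∈ W is the orthogonal projection of f onto W. Writing g = a_0 + a_1 x + a_2 x^2, the coefficients solve the normal equations G · a = b where
  G_{ij} = <φ_i, φ_j> and b_i = <f, φ_i>, with φ_0 = 1, φ_1 = x, φ_2 = x^2.
G =
  [2, 0, 2/3]
  [0, 2/3, 0]
  [2/3, 0, 2/5],
b = (-22/15, -14/15, -46/105).
Solving gives a_0 = -29/35, a_1 = -7/5, a_2 = 2/7, so
  g(x) = 2*x^2/7 - 7*x/5 - 29/35.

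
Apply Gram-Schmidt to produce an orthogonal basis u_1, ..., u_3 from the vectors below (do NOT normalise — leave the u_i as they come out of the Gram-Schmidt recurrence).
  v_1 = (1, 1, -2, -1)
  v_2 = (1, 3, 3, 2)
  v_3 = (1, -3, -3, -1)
Orthogonal basis:
  u_1 = (1, 1, -2, -1)
  u_2 = (11/7, 25/7, 13/7, 10/7)
  u_3 = (219/145, -27/29, -18/145, 24/29)

Apply the Gram-Schmidt recurrence
  u_1 = v_1
  u_i = v_i − Σ_{j<i} ((v_i · u_j) / (u_j · u_j)) · u_j.

Step by step this gives:
  u_1 = (1, 1, -2, -1)
  u_2 = (11/7, 25/7, 13/7, 10/7)
  u_3 = (219/145, -27/29, -18/145, 24/29)

Orthogonality check:
  u_2 · u_1 = 0 (should be 0)
  u_3 · u_1 = 0 (should be 0)
  u_3 · u_2 = 0 (should be 0)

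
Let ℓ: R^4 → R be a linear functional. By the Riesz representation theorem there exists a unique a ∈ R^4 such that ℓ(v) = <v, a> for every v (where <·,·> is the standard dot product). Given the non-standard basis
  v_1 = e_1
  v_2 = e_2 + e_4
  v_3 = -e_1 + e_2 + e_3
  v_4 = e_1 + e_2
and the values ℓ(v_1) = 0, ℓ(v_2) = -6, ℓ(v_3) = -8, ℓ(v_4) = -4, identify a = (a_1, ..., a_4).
a = (0, -4, -4, -2)

Write a = (a_1, ..., a_4) in the standard basis. For each basis vector v_i, ℓ(v_i) = <v_i, a> is a linear equation in the a_j's. Collect the n equations into a matrix system V a = ℓ, where row i of V is v_i (expressed in the standard basis). Since V is invertible (lower-triangular with 1s on the diagonal, up to permutation), solve by back-substitution:
  V =
[[1, 0, 0, 0],
 [0, 1, 0, 1],
 [-1, 1, 1, 0],
 [1, 1, 0, 0]]
  V a = (0, -6, -8, -4)
Solving gives a = (0, -4, -4, -2).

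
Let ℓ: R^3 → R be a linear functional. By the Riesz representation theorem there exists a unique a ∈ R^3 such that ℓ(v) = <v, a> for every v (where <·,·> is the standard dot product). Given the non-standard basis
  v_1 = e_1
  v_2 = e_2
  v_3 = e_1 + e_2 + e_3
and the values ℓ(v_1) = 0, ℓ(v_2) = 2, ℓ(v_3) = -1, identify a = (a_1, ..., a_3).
a = (0, 2, -3)

Write a = (a_1, ..., a_3) in the standard basis. For each basis vector v_i, ℓ(v_i) = <v_i, a> is a linear equation in the a_j's. Collect the n equations into a matrix system V a = ℓ, where row i of V is v_i (expressed in the standard basis). Since V is invertible (lower-triangular with 1s on the diagonal, up to permutation), solve by back-substitution:
  V =
[[1, 0, 0],
 [0, 1, 0],
 [1, 1, 1]]
  V a = (0, 2, -1)
Solving gives a = (0, 2, -3).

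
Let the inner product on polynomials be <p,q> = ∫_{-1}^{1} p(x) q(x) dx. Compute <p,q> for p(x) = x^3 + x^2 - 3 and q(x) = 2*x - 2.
<p,q> = 172/15

Expand the product: p(x)·q(x) = 2*x^4 - 2*x^2 - 6*x + 6.
∫_{-1}^{1} of each monomial x^k gives [2/(k+1) if k even, 0 if k odd]. Integrating term-by-term (or equivalently evaluating the antiderivative F(x) = 2*x^5/5 - 2*x^3/3 - 3*x^2 + 6*x at the endpoints):
  F(1) − F(−1) = 41/15 − (-131/15) = 172/15.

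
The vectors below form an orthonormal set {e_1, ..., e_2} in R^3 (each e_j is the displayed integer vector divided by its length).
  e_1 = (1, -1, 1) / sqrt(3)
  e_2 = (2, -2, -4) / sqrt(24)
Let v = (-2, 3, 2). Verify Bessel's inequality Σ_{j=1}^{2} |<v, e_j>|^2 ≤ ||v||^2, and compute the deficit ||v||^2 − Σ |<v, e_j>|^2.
Σ |<v, e_j>|^2 = 33/2; ||v||^2 = 17; deficit = 1/2

Write each e_j = u_j / sqrt(<u_j, u_j>) where u_j is the displayed integer vector. Then <v, e_j> = <v, u_j> / sqrt(<u_j, u_j>), so |<v, e_j>|^2 = <v, u_j>^2 / <u_j, u_j>.
Coefficients: <v, e_1> = -3/sqrt(3), <v, e_2> = -18/sqrt(24).
Square and sum: Σ |<v, e_j>|^2 = 33/2.
Compute ||v||^2 = v·v = 17.
Deficit = 17 − 33/2 = 1/2 ≥ 0, confirming Bessel's inequality. (The deficit equals ||v − Σ <v,e_j> e_j||^2, the squared distance from v to span{e_j}.)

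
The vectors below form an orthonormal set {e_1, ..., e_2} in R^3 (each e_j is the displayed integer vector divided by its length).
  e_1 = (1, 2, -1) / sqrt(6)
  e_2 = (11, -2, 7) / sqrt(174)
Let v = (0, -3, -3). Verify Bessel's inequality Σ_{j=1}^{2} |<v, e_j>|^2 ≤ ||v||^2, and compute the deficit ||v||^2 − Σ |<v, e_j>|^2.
Σ |<v, e_j>|^2 = 81/29; ||v||^2 = 18; deficit = 441/29

Write each e_j = u_j / sqrt(<u_j, u_j>) where u_j is the displayed integer vector. Then <v, e_j> = <v, u_j> / sqrt(<u_j, u_j>), so |<v, e_j>|^2 = <v, u_j>^2 / <u_j, u_j>.
Coefficients: <v, e_1> = -3/sqrt(6), <v, e_2> = -15/sqrt(174).
Square and sum: Σ |<v, e_j>|^2 = 81/29.
Compute ||v||^2 = v·v = 18.
Deficit = 18 − 81/29 = 441/29 ≥ 0, confirming Bessel's inequality. (The deficit equals ||v − Σ <v,e_j> e_j||^2, the squared distance from v to span{e_j}.)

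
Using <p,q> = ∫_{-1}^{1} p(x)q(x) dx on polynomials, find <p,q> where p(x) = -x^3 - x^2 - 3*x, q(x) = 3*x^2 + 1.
<p,q> = -28/15

Expand the product: p(x)·q(x) = -3*x^5 - 3*x^4 - 10*x^3 - x^2 - 3*x.
∫_{-1}^{1} of each monomial x^k gives [2/(k+1) if k even, 0 if k odd]. Integrating term-by-term (or equivalently evaluating the antiderivative F(x) = -x^6/2 - 3*x^5/5 - 5*x^4/2 - x^3/3 - 3*x^2/2 at the endpoints):
  F(1) − F(−1) = -163/30 − (-107/30) = -28/15.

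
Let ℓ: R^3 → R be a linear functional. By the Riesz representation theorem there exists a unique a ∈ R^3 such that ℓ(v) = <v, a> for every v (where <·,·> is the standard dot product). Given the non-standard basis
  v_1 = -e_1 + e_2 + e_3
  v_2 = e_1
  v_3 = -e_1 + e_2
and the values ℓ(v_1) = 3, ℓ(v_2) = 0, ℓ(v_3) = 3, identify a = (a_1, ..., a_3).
a = (0, 3, 0)

Write a = (a_1, ..., a_3) in the standard basis. For each basis vector v_i, ℓ(v_i) = <v_i, a> is a linear equation in the a_j's. Collect the n equations into a matrix system V a = ℓ, where row i of V is v_i (expressed in the standard basis). Since V is invertible (lower-triangular with 1s on the diagonal, up to permutation), solve by back-substitution:
  V =
[[-1, 1, 1],
 [1, 0, 0],
 [-1, 1, 0]]
  V a = (3, 0, 3)
Solving gives a = (0, 3, 0).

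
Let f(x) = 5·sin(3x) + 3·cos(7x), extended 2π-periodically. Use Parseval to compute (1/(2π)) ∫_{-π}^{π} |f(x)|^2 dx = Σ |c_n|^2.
Σ |c_n|^2 = 17

Expand |f|^2 and use orthogonality of {sin(nx), cos(mx)} on [-π, π]:
  ∫_{-π}^{π} sin(nx)^2 dx = π, ∫ cos(mx)^2 dx = π, and cross terms integrate to 0.
So ∫_{-π}^{π} f(x)^2 dx = 5^2 · π + 3^2 · π = (25 + 9)π.
Divide by 2π: (25 + 9)/2 = 17.
By Parseval, this equals Σ |c_n|^2.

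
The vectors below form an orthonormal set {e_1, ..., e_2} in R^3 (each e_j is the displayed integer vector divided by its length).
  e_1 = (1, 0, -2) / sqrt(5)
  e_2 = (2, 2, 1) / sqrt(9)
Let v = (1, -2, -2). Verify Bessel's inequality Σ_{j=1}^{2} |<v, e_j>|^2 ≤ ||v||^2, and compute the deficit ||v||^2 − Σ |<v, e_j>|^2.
Σ |<v, e_j>|^2 = 61/9; ||v||^2 = 9; deficit = 20/9

Write each e_j = u_j / sqrt(<u_j, u_j>) where u_j is the displayed integer vector. Then <v, e_j> = <v, u_j> / sqrt(<u_j, u_j>), so |<v, e_j>|^2 = <v, u_j>^2 / <u_j, u_j>.
Coefficients: <v, e_1> = 5/sqrt(5), <v, e_2> = -4/sqrt(9).
Square and sum: Σ |<v, e_j>|^2 = 61/9.
Compute ||v||^2 = v·v = 9.
Deficit = 9 − 61/9 = 20/9 ≥ 0, confirming Bessel's inequality. (The deficit equals ||v − Σ <v,e_j> e_j||^2, the squared distance from v to span{e_j}.)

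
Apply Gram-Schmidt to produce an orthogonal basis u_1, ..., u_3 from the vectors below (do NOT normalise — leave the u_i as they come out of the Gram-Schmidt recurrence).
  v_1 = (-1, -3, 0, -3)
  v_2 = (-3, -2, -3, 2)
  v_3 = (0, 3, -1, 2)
Orthogonal basis:
  u_1 = (-1, -3, 0, -3)
  u_2 = (-54/19, -29/19, -3, 47/19)
  u_3 = (-201/485, 404/485, -293/485, -337/485)

Apply the Gram-Schmidt recurrence
  u_1 = v_1
  u_i = v_i − Σ_{j<i} ((v_i · u_j) / (u_j · u_j)) · u_j.

Step by step this gives:
  u_1 = (-1, -3, 0, -3)
  u_2 = (-54/19, -29/19, -3, 47/19)
  u_3 = (-201/485, 404/485, -293/485, -337/485)

Orthogonality check:
  u_2 · u_1 = 0 (should be 0)
  u_3 · u_1 = 0 (should be 0)
  u_3 · u_2 = 0 (should be 0)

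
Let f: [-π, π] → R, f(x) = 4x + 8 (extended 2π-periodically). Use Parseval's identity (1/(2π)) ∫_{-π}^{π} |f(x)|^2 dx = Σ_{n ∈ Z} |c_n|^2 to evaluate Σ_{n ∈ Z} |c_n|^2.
Σ |c_n|^2 = 16π^2/3 + 64

Expand and integrate term by term over [-π, π]:
  ∫ (4x)^2 dx = 16·(2π^3/3); ∫ 2·4·(8)·x dx = 0 (odd integrand); ∫ 8^2 dx = 64·2π.
So (1/(2π)) ∫_{-π}^{π} (4x + 8)^2 dx = 16π^2/3 + 64 = 16π^2/3 + 64.
Parseval ⇒ Σ |c_n|^2 = 16π^2/3 + 64.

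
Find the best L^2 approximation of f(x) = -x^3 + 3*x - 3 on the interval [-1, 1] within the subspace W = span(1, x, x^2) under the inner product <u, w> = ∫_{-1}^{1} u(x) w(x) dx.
g(x) = 12*x/5 - 3

The best approximation g ∈ W is the orthogonal projection of f onto W. Writing g = a_0 + a_1 x + a_2 x^2, the coefficients solve the normal equations G · a = b where
  G_{ij} = <φ_i, φ_j> and b_i = <f, φ_i>, with φ_0 = 1, φ_1 = x, φ_2 = x^2.
G =
  [2, 0, 2/3]
  [0, 2/3, 0]
  [2/3, 0, 2/5],
b = (-6, 8/5, -2).
Solving gives a_0 = -3, a_1 = 12/5, a_2 = 0, so
  g(x) = 12*x/5 - 3.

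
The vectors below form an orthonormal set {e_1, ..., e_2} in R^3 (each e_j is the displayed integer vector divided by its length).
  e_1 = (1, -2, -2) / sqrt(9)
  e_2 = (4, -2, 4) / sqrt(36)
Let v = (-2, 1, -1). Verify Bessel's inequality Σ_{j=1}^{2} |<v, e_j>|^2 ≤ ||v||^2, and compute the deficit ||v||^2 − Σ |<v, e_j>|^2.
Σ |<v, e_j>|^2 = 53/9; ||v||^2 = 6; deficit = 1/9

Write each e_j = u_j / sqrt(<u_j, u_j>) where u_j is the displayed integer vector. Then <v, e_j> = <v, u_j> / sqrt(<u_j, u_j>), so |<v, e_j>|^2 = <v, u_j>^2 / <u_j, u_j>.
Coefficients: <v, e_1> = -2/sqrt(9), <v, e_2> = -14/sqrt(36).
Square and sum: Σ |<v, e_j>|^2 = 53/9.
Compute ||v||^2 = v·v = 6.
Deficit = 6 − 53/9 = 1/9 ≥ 0, confirming Bessel's inequality. (The deficit equals ||v − Σ <v,e_j> e_j||^2, the squared distance from v to span{e_j}.)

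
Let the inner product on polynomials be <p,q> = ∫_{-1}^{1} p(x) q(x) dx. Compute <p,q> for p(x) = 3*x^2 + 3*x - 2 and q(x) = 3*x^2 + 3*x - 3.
<p,q> = 58/5

Expand the product: p(x)·q(x) = 9*x^4 + 18*x^3 - 6*x^2 - 15*x + 6.
∫_{-1}^{1} of each monomial x^k gives [2/(k+1) if k even, 0 if k odd]. Integrating term-by-term (or equivalently evaluating the antiderivative F(x) = 9*x^5/5 + 9*x^4/2 - 2*x^3 - 15*x^2/2 + 6*x at the endpoints):
  F(1) − F(−1) = 14/5 − (-44/5) = 58/5.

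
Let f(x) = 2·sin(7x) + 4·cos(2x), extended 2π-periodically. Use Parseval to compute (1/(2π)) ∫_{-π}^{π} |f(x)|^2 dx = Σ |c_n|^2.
Σ |c_n|^2 = 10

Expand |f|^2 and use orthogonality of {sin(nx), cos(mx)} on [-π, π]:
  ∫_{-π}^{π} sin(nx)^2 dx = π, ∫ cos(mx)^2 dx = π, and cross terms integrate to 0.
So ∫_{-π}^{π} f(x)^2 dx = 2^2 · π + 4^2 · π = (4 + 16)π.
Divide by 2π: (4 + 16)/2 = 10.
By Parseval, this equals Σ |c_n|^2.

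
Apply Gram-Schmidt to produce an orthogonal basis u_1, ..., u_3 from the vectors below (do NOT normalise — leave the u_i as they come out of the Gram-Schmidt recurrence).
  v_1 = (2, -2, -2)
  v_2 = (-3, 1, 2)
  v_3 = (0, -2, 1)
Orthogonal basis:
  u_1 = (2, -2, -2)
  u_2 = (-1, -1, 0)
  u_3 = (2/3, -2/3, 4/3)

Apply the Gram-Schmidt recurrence
  u_1 = v_1
  u_i = v_i − Σ_{j<i} ((v_i · u_j) / (u_j · u_j)) · u_j.

Step by step this gives:
  u_1 = (2, -2, -2)
  u_2 = (-1, -1, 0)
  u_3 = (2/3, -2/3, 4/3)

Orthogonality check:
  u_2 · u_1 = 0 (should be 0)
  u_3 · u_1 = 0 (should be 0)
  u_3 · u_2 = 0 (should be 0)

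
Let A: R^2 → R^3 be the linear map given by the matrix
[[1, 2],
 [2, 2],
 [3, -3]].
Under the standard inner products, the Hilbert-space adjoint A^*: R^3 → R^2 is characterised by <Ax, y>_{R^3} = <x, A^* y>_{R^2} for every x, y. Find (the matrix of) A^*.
A^* = A^T =
[[1, 2, 3],
 [2, 2, -3]]

For real matrices with standard dot products, the defining identity <Ax, y> = <x, A^* y> gives (Ax)^T y = x^T (A^*) y, i.e. x^T A^T y = x^T (A^*) y. Since this holds for all x, y, we must have A^* = A^T. Therefore
A^* =
[[1, 2, 3],
 [2, 2, -3]].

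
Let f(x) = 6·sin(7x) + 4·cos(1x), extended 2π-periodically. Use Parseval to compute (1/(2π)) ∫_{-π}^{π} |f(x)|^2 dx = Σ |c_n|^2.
Σ |c_n|^2 = 26

Expand |f|^2 and use orthogonality of {sin(nx), cos(mx)} on [-π, π]:
  ∫_{-π}^{π} sin(nx)^2 dx = π, ∫ cos(mx)^2 dx = π, and cross terms integrate to 0.
So ∫_{-π}^{π} f(x)^2 dx = 6^2 · π + 4^2 · π = (36 + 16)π.
Divide by 2π: (36 + 16)/2 = 26.
By Parseval, this equals Σ |c_n|^2.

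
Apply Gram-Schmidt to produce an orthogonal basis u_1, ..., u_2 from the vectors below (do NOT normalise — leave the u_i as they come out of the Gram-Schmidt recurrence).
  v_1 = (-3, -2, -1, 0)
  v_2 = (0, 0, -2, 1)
Orthogonal basis:
  u_1 = (-3, -2, -1, 0)
  u_2 = (3/7, 2/7, -13/7, 1)

Apply the Gram-Schmidt recurrence
  u_1 = v_1
  u_i = v_i − Σ_{j<i} ((v_i · u_j) / (u_j · u_j)) · u_j.

Step by step this gives:
  u_1 = (-3, -2, -1, 0)
  u_2 = (3/7, 2/7, -13/7, 1)

Orthogonality check:
  u_2 · u_1 = 0 (should be 0)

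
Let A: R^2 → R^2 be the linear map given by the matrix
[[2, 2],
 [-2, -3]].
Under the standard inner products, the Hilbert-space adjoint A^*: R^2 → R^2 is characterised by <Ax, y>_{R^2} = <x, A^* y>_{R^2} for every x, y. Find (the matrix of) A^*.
A^* = A^T =
[[2, -2],
 [2, -3]]

For real matrices with standard dot products, the defining identity <Ax, y> = <x, A^* y> gives (Ax)^T y = x^T (A^*) y, i.e. x^T A^T y = x^T (A^*) y. Since this holds for all x, y, we must have A^* = A^T. Therefore
A^* =
[[2, -2],
 [2, -3]].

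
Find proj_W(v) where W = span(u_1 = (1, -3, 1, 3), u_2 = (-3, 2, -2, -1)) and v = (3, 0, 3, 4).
proj_W(v) = (221/82, -215/82, 157/82, 151/82)

Set up U = [u_1 | ... | u_2] ∈ R^(4×2). The projector onto W = col(U) is P = U (U^T U)^(-1) U^T.
Compute U^T U =
  [20, -14]
  [-14, 18],
and U^T v = (18, -19).
Solve U^T U · c = U^T v for the coefficients: c = (29/82, -32/41). The projection is proj_W(v) = U c.
Check: (v - proj_W(v)) · u_1 = 0  (should be 0).
Check: (v - proj_W(v)) · u_2 = 0  (should be 0).
Result: proj_W(v) = (221/82, -215/82, 157/82, 151/82).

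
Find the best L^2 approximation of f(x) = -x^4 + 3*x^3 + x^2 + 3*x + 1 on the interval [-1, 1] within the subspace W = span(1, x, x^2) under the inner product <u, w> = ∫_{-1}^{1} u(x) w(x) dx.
g(x) = x^2/7 + 24*x/5 + 38/35

The best approximation g ∈ W is the orthogonal projection of f onto W. Writing g = a_0 + a_1 x + a_2 x^2, the coefficients solve the normal equations G · a = b where
  G_{ij} = <φ_i, φ_j> and b_i = <f, φ_i>, with φ_0 = 1, φ_1 = x, φ_2 = x^2.
G =
  [2, 0, 2/3]
  [0, 2/3, 0]
  [2/3, 0, 2/5],
b = (34/15, 16/5, 82/105).
Solving gives a_0 = 38/35, a_1 = 24/5, a_2 = 1/7, so
  g(x) = x^2/7 + 24*x/5 + 38/35.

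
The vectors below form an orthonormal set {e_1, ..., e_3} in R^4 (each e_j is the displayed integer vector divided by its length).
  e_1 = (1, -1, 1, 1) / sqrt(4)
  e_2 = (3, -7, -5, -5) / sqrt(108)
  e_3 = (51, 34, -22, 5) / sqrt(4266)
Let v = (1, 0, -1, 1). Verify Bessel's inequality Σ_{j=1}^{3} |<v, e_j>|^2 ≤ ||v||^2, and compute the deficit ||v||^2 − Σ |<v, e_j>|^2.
Σ |<v, e_j>|^2 = 139/79; ||v||^2 = 3; deficit = 98/79

Write each e_j = u_j / sqrt(<u_j, u_j>) where u_j is the displayed integer vector. Then <v, e_j> = <v, u_j> / sqrt(<u_j, u_j>), so |<v, e_j>|^2 = <v, u_j>^2 / <u_j, u_j>.
Coefficients: <v, e_1> = 1/sqrt(4), <v, e_2> = 3/sqrt(108), <v, e_3> = 78/sqrt(4266).
Square and sum: Σ |<v, e_j>|^2 = 139/79.
Compute ||v||^2 = v·v = 3.
Deficit = 3 − 139/79 = 98/79 ≥ 0, confirming Bessel's inequality. (The deficit equals ||v − Σ <v,e_j> e_j||^2, the squared distance from v to span{e_j}.)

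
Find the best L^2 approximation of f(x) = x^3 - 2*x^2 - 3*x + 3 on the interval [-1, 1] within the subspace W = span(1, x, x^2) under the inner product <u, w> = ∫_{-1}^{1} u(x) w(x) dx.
g(x) = -2*x^2 - 12*x/5 + 3

The best approximation g ∈ W is the orthogonal projection of f onto W. Writing g = a_0 + a_1 x + a_2 x^2, the coefficients solve the normal equations G · a = b where
  G_{ij} = <φ_i, φ_j> and b_i = <f, φ_i>, with φ_0 = 1, φ_1 = x, φ_2 = x^2.
G =
  [2, 0, 2/3]
  [0, 2/3, 0]
  [2/3, 0, 2/5],
b = (14/3, -8/5, 6/5).
Solving gives a_0 = 3, a_1 = -12/5, a_2 = -2, so
  g(x) = -2*x^2 - 12*x/5 + 3.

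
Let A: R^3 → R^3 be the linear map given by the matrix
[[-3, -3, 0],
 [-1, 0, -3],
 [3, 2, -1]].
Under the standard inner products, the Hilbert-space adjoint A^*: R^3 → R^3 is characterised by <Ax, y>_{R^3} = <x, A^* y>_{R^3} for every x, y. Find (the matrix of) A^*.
A^* = A^T =
[[-3, -1, 3],
 [-3, 0, 2],
 [0, -3, -1]]

For real matrices with standard dot products, the defining identity <Ax, y> = <x, A^* y> gives (Ax)^T y = x^T (A^*) y, i.e. x^T A^T y = x^T (A^*) y. Since this holds for all x, y, we must have A^* = A^T. Therefore
A^* =
[[-3, -1, 3],
 [-3, 0, 2],
 [0, -3, -1]].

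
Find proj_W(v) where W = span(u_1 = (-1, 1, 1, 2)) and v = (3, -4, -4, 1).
proj_W(v) = (9/7, -9/7, -9/7, -18/7)

Set up U = [u_1 | ... | u_1] ∈ R^(4×1). The projector onto W = col(U) is P = U (U^T U)^(-1) U^T.
Compute U^T U =
  [7],
and U^T v = (-9).
Solve U^T U · c = U^T v for the coefficients: c = (-9/7). The projection is proj_W(v) = U c.
Check: (v - proj_W(v)) · u_1 = 0  (should be 0).
Result: proj_W(v) = (9/7, -9/7, -9/7, -18/7).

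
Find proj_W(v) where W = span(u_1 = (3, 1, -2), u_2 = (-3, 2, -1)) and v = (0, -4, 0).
proj_W(v) = (12/19, -40/19, 36/19)

Set up U = [u_1 | ... | u_2] ∈ R^(3×2). The projector onto W = col(U) is P = U (U^T U)^(-1) U^T.
Compute U^T U =
  [14, -5]
  [-5, 14],
and U^T v = (-4, -8).
Solve U^T U · c = U^T v for the coefficients: c = (-32/57, -44/57). The projection is proj_W(v) = U c.
Check: (v - proj_W(v)) · u_1 = 0  (should be 0).
Check: (v - proj_W(v)) · u_2 = 0  (should be 0).
Result: proj_W(v) = (12/19, -40/19, 36/19).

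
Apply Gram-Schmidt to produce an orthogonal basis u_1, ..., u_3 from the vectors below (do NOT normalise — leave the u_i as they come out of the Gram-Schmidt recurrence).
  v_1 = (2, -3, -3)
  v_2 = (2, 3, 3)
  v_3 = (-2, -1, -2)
Orthogonal basis:
  u_1 = (2, -3, -3)
  u_2 = (36/11, 12/11, 12/11)
  u_3 = (0, 1/2, -1/2)

Apply the Gram-Schmidt recurrence
  u_1 = v_1
  u_i = v_i − Σ_{j<i} ((v_i · u_j) / (u_j · u_j)) · u_j.

Step by step this gives:
  u_1 = (2, -3, -3)
  u_2 = (36/11, 12/11, 12/11)
  u_3 = (0, 1/2, -1/2)

Orthogonality check:
  u_2 · u_1 = 0 (should be 0)
  u_3 · u_1 = 0 (should be 0)
  u_3 · u_2 = 0 (should be 0)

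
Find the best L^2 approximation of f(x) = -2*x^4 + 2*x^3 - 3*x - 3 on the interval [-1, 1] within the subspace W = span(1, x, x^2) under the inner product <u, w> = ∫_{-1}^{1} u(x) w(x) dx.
g(x) = -12*x^2/7 - 9*x/5 - 99/35

The best approximation g ∈ W is the orthogonal projection of f onto W. Writing g = a_0 + a_1 x + a_2 x^2, the coefficients solve the normal equations G · a = b where
  G_{ij} = <φ_i, φ_j> and b_i = <f, φ_i>, with φ_0 = 1, φ_1 = x, φ_2 = x^2.
G =
  [2, 0, 2/3]
  [0, 2/3, 0]
  [2/3, 0, 2/5],
b = (-34/5, -6/5, -18/7).
Solving gives a_0 = -99/35, a_1 = -9/5, a_2 = -12/7, so
  g(x) = -12*x^2/7 - 9*x/5 - 99/35.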